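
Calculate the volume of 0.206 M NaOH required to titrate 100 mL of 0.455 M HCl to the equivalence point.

At equivalence: moles acid = moles base. moles HCl = 0.455 × 100/1000 = 0.0455 mol. V_base = moles / 0.206 × 1000 = 220.9 mL.

V_{base} = 220.9 mL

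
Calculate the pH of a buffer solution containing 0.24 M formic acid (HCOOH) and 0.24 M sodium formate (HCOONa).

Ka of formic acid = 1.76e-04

pKa = -log(1.76e-04) = 3.75. pH = pKa + log([A⁻]/[HA]) = 3.75 + log(0.24/0.24)

pH = 3.75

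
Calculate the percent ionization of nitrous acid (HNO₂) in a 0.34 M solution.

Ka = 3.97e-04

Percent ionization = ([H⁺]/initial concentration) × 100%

Using Ka equilibrium: x² + Ka×x - Ka×C = 0. Solving: [H⁺] = 1.1421e-02. Percent = (1.1421e-02/0.34) × 100

Percent ionization = 3.36%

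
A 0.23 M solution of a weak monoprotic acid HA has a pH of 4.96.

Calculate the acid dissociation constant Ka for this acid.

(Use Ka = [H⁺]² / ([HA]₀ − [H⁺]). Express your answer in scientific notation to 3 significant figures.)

[H⁺] = 10^(−pH) = 10^(−4.96) = 1.096e-05 M. For HA ⇌ H⁺ + A⁻, Ka = [H⁺][A⁻]/[HA] = [H⁺]² / ([HA]₀ − [H⁺]) = (1.096e-05)² / (0.23 − 1.096e-05) = 5.23e-10.

K_a = 5.23e-10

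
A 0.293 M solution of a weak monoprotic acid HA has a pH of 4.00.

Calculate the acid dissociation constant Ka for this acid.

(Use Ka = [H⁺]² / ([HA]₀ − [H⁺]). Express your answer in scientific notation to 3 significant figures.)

[H⁺] = 10^(−pH) = 10^(−4.00) = 1.000e-04 M. For HA ⇌ H⁺ + A⁻, Ka = [H⁺][A⁻]/[HA] = [H⁺]² / ([HA]₀ − [H⁺]) = (1.000e-04)² / (0.293 − 1.000e-04) = 3.41e-08.

K_a = 3.41e-08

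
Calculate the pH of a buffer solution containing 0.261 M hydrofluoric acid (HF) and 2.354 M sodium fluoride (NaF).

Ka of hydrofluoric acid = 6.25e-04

pKa = -log(6.25e-04) = 3.20. pH = pKa + log([A⁻]/[HA]) = 3.20 + log(2.354/0.261)

pH = 4.16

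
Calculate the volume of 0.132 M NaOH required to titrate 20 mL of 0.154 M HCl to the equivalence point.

At equivalence: moles acid = moles base. moles HCl = 0.154 × 20/1000 = 0.00308 mol. V_base = moles / 0.132 × 1000 = 23.3 mL.

V_{base} = 23.3 mL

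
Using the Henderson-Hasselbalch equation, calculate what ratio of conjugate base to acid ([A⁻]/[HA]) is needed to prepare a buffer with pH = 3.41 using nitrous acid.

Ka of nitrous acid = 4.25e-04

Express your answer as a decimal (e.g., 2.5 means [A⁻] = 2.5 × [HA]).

pKa = -log(4.25e-04) = 3.3716. pH = pKa + log([A⁻]/[HA]), so log([A⁻]/[HA]) = pH − pKa = 3.41 − 3.3716 = 0.0384. [A⁻]/[HA] = 10^(0.0384) = 1.09

[A⁻]/[HA] = 1.09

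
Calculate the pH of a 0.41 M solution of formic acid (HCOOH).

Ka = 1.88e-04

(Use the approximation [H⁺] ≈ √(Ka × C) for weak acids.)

[H⁺] = √(Ka × C) = √(1.88e-04 × 0.41) = 8.7795e-03. pH = -log(8.7795e-03)

pH = 2.06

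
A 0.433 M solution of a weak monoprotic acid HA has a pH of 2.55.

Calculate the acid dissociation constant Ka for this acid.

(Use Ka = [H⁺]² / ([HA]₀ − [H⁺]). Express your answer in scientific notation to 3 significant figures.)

[H⁺] = 10^(−pH) = 10^(−2.55) = 2.818e-03 M. For HA ⇌ H⁺ + A⁻, Ka = [H⁺][A⁻]/[HA] = [H⁺]² / ([HA]₀ − [H⁺]) = (2.818e-03)² / (0.433 − 2.818e-03) = 1.85e-05.

K_a = 1.85e-05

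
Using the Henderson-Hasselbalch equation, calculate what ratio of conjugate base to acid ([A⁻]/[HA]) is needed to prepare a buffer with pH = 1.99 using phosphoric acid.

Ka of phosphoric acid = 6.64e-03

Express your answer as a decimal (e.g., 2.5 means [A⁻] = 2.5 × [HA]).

pKa = -log(6.64e-03) = 2.1778. pH = pKa + log([A⁻]/[HA]), so log([A⁻]/[HA]) = pH − pKa = 1.99 − 2.1778 = -0.1878. [A⁻]/[HA] = 10^(-0.1878) = 0.649

[A⁻]/[HA] = 0.649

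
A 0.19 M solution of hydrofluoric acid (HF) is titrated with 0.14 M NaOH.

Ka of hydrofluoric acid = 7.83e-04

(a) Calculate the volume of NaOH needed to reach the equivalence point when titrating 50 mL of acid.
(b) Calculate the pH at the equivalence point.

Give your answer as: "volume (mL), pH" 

moles acid = 0.19 × 50/1000 = 0.0095 mol; V_base = moles/0.14 × 1000 = 67.9 mL. At equivalence only the conjugate base is present: [A⁻] = 0.0095/0.118 = 8.0606e-02 M. Kb = Kw/Ka = 1.28e-11; [OH⁻] = √(Kb × [A⁻]) = 1.0146e-06; pOH = 5.99; pH = 14 - pOH = 8.01.

V = 67.9 mL, pH = 8.01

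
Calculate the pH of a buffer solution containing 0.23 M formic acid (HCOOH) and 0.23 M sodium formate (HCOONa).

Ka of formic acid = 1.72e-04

pKa = -log(1.72e-04) = 3.76. pH = pKa + log([A⁻]/[HA]) = 3.76 + log(0.23/0.23)

pH = 3.76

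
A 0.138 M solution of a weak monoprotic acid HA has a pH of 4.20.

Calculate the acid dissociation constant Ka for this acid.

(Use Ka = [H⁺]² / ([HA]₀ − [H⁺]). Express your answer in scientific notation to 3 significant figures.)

[H⁺] = 10^(−pH) = 10^(−4.20) = 6.310e-05 M. For HA ⇌ H⁺ + A⁻, Ka = [H⁺][A⁻]/[HA] = [H⁺]² / ([HA]₀ − [H⁺]) = (6.310e-05)² / (0.138 − 6.310e-05) = 2.89e-08.

K_a = 2.89e-08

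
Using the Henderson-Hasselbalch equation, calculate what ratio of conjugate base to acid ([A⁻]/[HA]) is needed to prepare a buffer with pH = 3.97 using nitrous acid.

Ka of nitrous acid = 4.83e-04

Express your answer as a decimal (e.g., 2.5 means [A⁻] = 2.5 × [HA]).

pKa = -log(4.83e-04) = 3.3161. pH = pKa + log([A⁻]/[HA]), so log([A⁻]/[HA]) = pH − pKa = 3.97 − 3.3161 = 0.6539. [A⁻]/[HA] = 10^(0.6539) = 4.51

[A⁻]/[HA] = 4.51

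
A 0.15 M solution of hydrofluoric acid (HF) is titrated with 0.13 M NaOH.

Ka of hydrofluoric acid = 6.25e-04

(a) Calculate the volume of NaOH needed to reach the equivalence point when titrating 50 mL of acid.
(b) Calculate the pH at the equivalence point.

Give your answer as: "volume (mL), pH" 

moles acid = 0.15 × 50/1000 = 0.0075 mol; V_base = moles/0.13 × 1000 = 57.7 mL. At equivalence only the conjugate base is present: [A⁻] = 0.0075/0.108 = 6.9643e-02 M. Kb = Kw/Ka = 1.60e-11; [OH⁻] = √(Kb × [A⁻]) = 1.0556e-06; pOH = 5.98; pH = 14 - pOH = 8.02.

V = 57.7 mL, pH = 8.02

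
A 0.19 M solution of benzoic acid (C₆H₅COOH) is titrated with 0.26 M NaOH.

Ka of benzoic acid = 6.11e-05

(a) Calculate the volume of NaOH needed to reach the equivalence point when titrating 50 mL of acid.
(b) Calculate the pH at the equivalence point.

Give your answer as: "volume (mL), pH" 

moles acid = 0.19 × 50/1000 = 0.0095 mol; V_base = moles/0.26 × 1000 = 36.5 mL. At equivalence only the conjugate base is present: [A⁻] = 0.0095/0.087 = 1.0978e-01 M. Kb = Kw/Ka = 1.64e-10; [OH⁻] = √(Kb × [A⁻]) = 4.2387e-06; pOH = 5.37; pH = 14 - pOH = 8.63.

V = 36.5 mL, pH = 8.63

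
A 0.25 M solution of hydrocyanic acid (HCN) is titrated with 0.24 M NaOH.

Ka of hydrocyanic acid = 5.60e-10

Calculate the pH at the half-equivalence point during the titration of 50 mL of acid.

At half-equivalence [HA] = [A⁻], so Henderson-Hasselbalch gives pH = pKa = -log(5.60e-10) = 9.25.

pH = pKa = 9.25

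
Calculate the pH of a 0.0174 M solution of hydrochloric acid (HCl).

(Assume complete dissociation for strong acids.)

[H⁺] = 0.0174 M for strong acid. pH = -log[H⁺] = -log(0.0174)

pH = 1.76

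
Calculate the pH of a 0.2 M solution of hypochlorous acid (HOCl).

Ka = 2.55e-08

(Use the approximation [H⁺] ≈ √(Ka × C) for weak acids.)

[H⁺] = √(Ka × C) = √(2.55e-08 × 0.2) = 7.1414e-05. pH = -log(7.1414e-05)

pH = 4.15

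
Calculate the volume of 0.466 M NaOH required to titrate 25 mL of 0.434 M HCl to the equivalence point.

At equivalence: moles acid = moles base. moles HCl = 0.434 × 25/1000 = 0.01085 mol. V_base = moles / 0.466 × 1000 = 23.3 mL.

V_{base} = 23.3 mL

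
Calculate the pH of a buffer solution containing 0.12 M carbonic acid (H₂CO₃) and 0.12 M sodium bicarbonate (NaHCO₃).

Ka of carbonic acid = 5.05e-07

pKa = -log(5.05e-07) = 6.30. pH = pKa + log([A⁻]/[HA]) = 6.30 + log(0.12/0.12)

pH = 6.30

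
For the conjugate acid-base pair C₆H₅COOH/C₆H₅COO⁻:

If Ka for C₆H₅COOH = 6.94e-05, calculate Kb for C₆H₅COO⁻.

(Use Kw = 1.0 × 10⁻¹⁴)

For a conjugate pair Ka × Kb = Kw, so Kb = Kw/Ka = 1.0 × 10⁻¹⁴ / 6.94e-05 = 1.44e-10.

K_b = 1.44e-10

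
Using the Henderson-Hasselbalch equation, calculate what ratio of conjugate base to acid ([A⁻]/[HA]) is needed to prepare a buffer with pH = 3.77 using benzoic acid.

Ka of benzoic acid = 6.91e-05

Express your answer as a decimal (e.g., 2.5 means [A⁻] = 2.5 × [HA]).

pKa = -log(6.91e-05) = 4.1605. pH = pKa + log([A⁻]/[HA]), so log([A⁻]/[HA]) = pH − pKa = 3.77 − 4.1605 = -0.3905. [A⁻]/[HA] = 10^(-0.3905) = 0.407

[A⁻]/[HA] = 0.407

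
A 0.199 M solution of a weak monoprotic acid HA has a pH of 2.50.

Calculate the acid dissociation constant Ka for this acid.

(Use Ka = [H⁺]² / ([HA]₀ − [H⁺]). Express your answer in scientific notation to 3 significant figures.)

[H⁺] = 10^(−pH) = 10^(−2.50) = 3.162e-03 M. For HA ⇌ H⁺ + A⁻, Ka = [H⁺][A⁻]/[HA] = [H⁺]² / ([HA]₀ − [H⁺]) = (3.162e-03)² / (0.199 − 3.162e-03) = 5.11e-05.

K_a = 5.11e-05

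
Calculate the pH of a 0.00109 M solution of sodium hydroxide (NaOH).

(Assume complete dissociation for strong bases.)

[OH⁻] = 0.00109 M for strong base. pOH = -log[OH⁻] = 2.96, pH = 14 - pOH

pH = 11.04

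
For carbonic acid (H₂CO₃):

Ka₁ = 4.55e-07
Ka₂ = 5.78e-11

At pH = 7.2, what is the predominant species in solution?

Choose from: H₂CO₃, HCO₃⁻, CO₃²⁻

pKa₁ = 6.34, pKa₂ = 10.24. For a polyprotic acid the predominant species crosses at each pKa: below pKa_n the protonated form dominates, above it the deprotonated form does. At pH = 7.2, the predominant species is HCO₃⁻.

HCO₃⁻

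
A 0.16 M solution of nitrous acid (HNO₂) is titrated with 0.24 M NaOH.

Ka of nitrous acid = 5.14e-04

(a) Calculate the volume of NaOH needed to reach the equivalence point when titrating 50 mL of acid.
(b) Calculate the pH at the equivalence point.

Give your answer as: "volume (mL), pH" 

moles acid = 0.16 × 50/1000 = 0.008 mol; V_base = moles/0.24 × 1000 = 33.3 mL. At equivalence only the conjugate base is present: [A⁻] = 0.008/0.083 = 9.6000e-02 M. Kb = Kw/Ka = 1.95e-11; [OH⁻] = √(Kb × [A⁻]) = 1.3666e-06; pOH = 5.86; pH = 14 - pOH = 8.14.

V = 33.3 mL, pH = 8.14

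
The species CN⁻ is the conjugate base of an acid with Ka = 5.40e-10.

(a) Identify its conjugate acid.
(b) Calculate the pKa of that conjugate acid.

(a) The conjugate acid is formed by adding one H⁺ to CN⁻, giving HCN. (b) pKa = -log(Ka) = -log(5.40e-10) = 9.27.

Conjugate acid: HCN; pK_a = 9.27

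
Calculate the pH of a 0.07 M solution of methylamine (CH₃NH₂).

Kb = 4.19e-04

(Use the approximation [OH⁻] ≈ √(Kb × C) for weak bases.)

[OH⁻] = √(Kb × C) = √(4.19e-04 × 0.07) = 5.4157e-03. pOH = 2.27, pH = 14 - pOH

pH = 11.73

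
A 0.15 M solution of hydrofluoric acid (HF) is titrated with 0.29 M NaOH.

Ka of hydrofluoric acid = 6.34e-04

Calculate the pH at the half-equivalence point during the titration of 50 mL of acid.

At half-equivalence [HA] = [A⁻], so Henderson-Hasselbalch gives pH = pKa = -log(6.34e-04) = 3.20.

pH = pKa = 3.20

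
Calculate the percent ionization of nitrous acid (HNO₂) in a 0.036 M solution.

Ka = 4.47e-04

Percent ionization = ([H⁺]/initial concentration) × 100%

Using Ka equilibrium: x² + Ka×x - Ka×C = 0. Solving: [H⁺] = 3.7942e-03. Percent = (3.7942e-03/0.036) × 100

Percent ionization = 10.5%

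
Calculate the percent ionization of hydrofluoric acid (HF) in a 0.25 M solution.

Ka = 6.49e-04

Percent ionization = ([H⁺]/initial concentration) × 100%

Using Ka equilibrium: x² + Ka×x - Ka×C = 0. Solving: [H⁺] = 1.2417e-02. Percent = (1.2417e-02/0.25) × 100

Percent ionization = 4.97%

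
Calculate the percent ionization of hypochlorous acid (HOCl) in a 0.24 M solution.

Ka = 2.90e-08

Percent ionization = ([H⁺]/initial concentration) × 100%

Using Ka equilibrium: x² + Ka×x - Ka×C = 0. Solving: [H⁺] = 8.3412e-05. Percent = (8.3412e-05/0.24) × 100

Percent ionization = 0.0348%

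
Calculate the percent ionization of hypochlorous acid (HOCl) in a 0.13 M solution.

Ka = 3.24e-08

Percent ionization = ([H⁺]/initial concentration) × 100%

Using Ka equilibrium: x² + Ka×x - Ka×C = 0. Solving: [H⁺] = 6.4884e-05. Percent = (6.4884e-05/0.13) × 100

Percent ionization = 0.0499%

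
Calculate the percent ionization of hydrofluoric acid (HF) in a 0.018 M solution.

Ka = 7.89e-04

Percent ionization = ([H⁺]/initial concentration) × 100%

Using Ka equilibrium: x² + Ka×x - Ka×C = 0. Solving: [H⁺] = 3.3946e-03. Percent = (3.3946e-03/0.018) × 100

Percent ionization = 18.9%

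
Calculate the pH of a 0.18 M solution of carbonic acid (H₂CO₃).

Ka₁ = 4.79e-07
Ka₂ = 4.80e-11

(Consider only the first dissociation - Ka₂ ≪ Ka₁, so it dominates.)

First dissociation dominates. From Ka₁ = [H⁺][HA⁻]/[H₂A], x² + Ka₁·x − Ka₁·C = 0 with C = 0.18 M and Ka₁ = 4.79e-07. Solving: [H⁺] = (−Ka₁ + √(Ka₁² + 4·Ka₁·C)) / 2 = 2.9339e-04 M. pH = -log(2.9339e-04) = 3.53.

pH = 3.53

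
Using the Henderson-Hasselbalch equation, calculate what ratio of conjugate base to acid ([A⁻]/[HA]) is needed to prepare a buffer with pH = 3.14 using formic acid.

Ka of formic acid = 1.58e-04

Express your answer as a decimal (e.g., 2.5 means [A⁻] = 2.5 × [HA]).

pKa = -log(1.58e-04) = 3.8013. pH = pKa + log([A⁻]/[HA]), so log([A⁻]/[HA]) = pH − pKa = 3.14 − 3.8013 = -0.6613. [A⁻]/[HA] = 10^(-0.6613) = 0.218

[A⁻]/[HA] = 0.218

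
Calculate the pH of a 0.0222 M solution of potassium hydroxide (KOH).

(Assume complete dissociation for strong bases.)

[OH⁻] = 0.0222 M for strong base. pOH = -log[OH⁻] = 1.65, pH = 14 - pOH

pH = 12.35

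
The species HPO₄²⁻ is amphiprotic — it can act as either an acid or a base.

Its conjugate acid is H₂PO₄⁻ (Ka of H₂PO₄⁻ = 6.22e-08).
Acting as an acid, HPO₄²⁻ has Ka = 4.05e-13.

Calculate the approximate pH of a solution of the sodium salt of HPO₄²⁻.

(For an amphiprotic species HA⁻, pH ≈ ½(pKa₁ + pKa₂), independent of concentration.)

pKa₁ = -log(6.22e-08) = 7.21; pKa₂ = -log(4.05e-13) = 12.39. For an amphiprotic species, pH ≈ ½(pKa₁ + pKa₂) = ½(7.21 + 12.39) = 9.80.

pH = 9.80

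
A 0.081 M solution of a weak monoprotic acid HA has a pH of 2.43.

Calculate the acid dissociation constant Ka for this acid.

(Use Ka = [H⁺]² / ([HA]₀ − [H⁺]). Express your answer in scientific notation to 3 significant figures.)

[H⁺] = 10^(−pH) = 10^(−2.43) = 3.715e-03 M. For HA ⇌ H⁺ + A⁻, Ka = [H⁺][A⁻]/[HA] = [H⁺]² / ([HA]₀ − [H⁺]) = (3.715e-03)² / (0.081 − 3.715e-03) = 1.79e-04.

K_a = 1.79e-04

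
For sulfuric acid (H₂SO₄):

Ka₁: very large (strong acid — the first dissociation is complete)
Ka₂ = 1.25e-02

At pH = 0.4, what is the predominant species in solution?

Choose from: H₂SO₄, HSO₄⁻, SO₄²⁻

The first dissociation is complete, so H₂SO₄ itself is never the predominant species in water; pKa₂ = -log(1.25e-02) = 1.90. For a polyprotic acid the predominant species crosses at each pKa: below pKa_n the protonated form dominates, above it the deprotonated form does. At pH = 0.4, the predominant species is HSO₄⁻.

HSO₄⁻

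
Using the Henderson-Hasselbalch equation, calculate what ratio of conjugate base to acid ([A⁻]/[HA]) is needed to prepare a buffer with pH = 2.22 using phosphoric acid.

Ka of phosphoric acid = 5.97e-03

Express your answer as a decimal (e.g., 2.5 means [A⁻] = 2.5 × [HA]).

pKa = -log(5.97e-03) = 2.2240. pH = pKa + log([A⁻]/[HA]), so log([A⁻]/[HA]) = pH − pKa = 2.22 − 2.2240 = -0.0040. [A⁻]/[HA] = 10^(-0.0040) = 0.991

[A⁻]/[HA] = 0.991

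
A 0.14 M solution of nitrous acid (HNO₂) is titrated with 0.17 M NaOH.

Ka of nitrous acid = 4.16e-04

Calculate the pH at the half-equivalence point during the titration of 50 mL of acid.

At half-equivalence [HA] = [A⁻], so Henderson-Hasselbalch gives pH = pKa = -log(4.16e-04) = 3.38.

pH = pKa = 3.38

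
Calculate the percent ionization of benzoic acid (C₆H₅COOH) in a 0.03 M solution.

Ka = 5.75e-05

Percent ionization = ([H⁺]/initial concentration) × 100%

Using Ka equilibrium: x² + Ka×x - Ka×C = 0. Solving: [H⁺] = 1.2850e-03. Percent = (1.2850e-03/0.03) × 100

Percent ionization = 4.28%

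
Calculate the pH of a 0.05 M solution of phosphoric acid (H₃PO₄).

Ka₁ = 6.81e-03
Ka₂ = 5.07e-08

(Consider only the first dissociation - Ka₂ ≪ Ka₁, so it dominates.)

First dissociation dominates. From Ka₁ = [H⁺][HA⁻]/[H₂A], x² + Ka₁·x − Ka₁·C = 0 with C = 0.05 M and Ka₁ = 6.81e-03. Solving: [H⁺] = (−Ka₁ + √(Ka₁² + 4·Ka₁·C)) / 2 = 1.5359e-02 M. pH = -log(1.5359e-02) = 1.81.

pH = 1.81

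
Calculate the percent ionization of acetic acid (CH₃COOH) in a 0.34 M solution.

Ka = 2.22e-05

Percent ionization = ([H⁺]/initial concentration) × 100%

Using Ka equilibrium: x² + Ka×x - Ka×C = 0. Solving: [H⁺] = 2.7363e-03. Percent = (2.7363e-03/0.34) × 100

Percent ionization = 0.805%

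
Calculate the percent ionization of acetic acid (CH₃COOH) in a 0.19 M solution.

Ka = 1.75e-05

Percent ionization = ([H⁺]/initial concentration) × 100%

Using Ka equilibrium: x² + Ka×x - Ka×C = 0. Solving: [H⁺] = 1.8147e-03. Percent = (1.8147e-03/0.19) × 100

Percent ionization = 0.955%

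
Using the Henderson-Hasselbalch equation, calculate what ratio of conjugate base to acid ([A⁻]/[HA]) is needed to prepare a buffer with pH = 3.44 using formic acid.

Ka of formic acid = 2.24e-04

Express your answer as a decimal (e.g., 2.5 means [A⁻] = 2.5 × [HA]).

pKa = -log(2.24e-04) = 3.6498. pH = pKa + log([A⁻]/[HA]), so log([A⁻]/[HA]) = pH − pKa = 3.44 − 3.6498 = -0.2098. [A⁻]/[HA] = 10^(-0.2098) = 0.617

[A⁻]/[HA] = 0.617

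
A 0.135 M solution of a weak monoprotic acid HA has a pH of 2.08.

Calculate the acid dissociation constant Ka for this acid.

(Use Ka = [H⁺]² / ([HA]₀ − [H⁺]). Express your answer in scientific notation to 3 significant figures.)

[H⁺] = 10^(−pH) = 10^(−2.08) = 8.318e-03 M. For HA ⇌ H⁺ + A⁻, Ka = [H⁺][A⁻]/[HA] = [H⁺]² / ([HA]₀ − [H⁺]) = (8.318e-03)² / (0.135 − 8.318e-03) = 5.46e-04.

K_a = 5.46e-04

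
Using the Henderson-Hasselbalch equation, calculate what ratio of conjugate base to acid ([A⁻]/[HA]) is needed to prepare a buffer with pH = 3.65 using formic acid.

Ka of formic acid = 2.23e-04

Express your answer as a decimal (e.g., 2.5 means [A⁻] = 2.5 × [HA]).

pKa = -log(2.23e-04) = 3.6517. pH = pKa + log([A⁻]/[HA]), so log([A⁻]/[HA]) = pH − pKa = 3.65 − 3.6517 = -0.0017. [A⁻]/[HA] = 10^(-0.0017) = 0.996

[A⁻]/[HA] = 0.996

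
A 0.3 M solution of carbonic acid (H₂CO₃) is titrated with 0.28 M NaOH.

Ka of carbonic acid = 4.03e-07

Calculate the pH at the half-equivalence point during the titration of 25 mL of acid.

At half-equivalence [HA] = [A⁻], so Henderson-Hasselbalch gives pH = pKa = -log(4.03e-07) = 6.39.

pH = pKa = 6.39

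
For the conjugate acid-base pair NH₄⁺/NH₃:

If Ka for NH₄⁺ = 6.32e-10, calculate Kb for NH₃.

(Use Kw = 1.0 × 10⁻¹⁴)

For a conjugate pair Ka × Kb = Kw, so Kb = Kw/Ka = 1.0 × 10⁻¹⁴ / 6.32e-10 = 1.58e-05.

K_b = 1.58e-05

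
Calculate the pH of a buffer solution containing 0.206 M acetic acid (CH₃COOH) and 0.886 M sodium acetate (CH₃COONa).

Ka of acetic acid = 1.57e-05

pKa = -log(1.57e-05) = 4.80. pH = pKa + log([A⁻]/[HA]) = 4.80 + log(0.886/0.206)

pH = 5.44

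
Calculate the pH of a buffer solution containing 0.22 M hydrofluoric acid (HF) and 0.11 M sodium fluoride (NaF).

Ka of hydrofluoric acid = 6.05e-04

pKa = -log(6.05e-04) = 3.22. pH = pKa + log([A⁻]/[HA]) = 3.22 + log(0.11/0.22)

pH = 2.92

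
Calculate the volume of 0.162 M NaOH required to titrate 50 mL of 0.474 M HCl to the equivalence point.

At equivalence: moles acid = moles base. moles HCl = 0.474 × 50/1000 = 0.0237 mol. V_base = moles / 0.162 × 1000 = 146.3 mL.

V_{base} = 146.3 mL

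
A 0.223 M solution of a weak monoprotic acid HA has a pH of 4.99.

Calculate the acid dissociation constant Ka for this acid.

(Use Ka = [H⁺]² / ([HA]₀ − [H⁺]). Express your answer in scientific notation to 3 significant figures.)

[H⁺] = 10^(−pH) = 10^(−4.99) = 1.023e-05 M. For HA ⇌ H⁺ + A⁻, Ka = [H⁺][A⁻]/[HA] = [H⁺]² / ([HA]₀ − [H⁺]) = (1.023e-05)² / (0.223 − 1.023e-05) = 4.70e-10.

K_a = 4.70e-10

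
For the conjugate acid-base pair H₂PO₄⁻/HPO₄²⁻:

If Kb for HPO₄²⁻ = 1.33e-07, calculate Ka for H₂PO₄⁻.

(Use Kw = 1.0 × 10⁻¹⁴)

For a conjugate pair Ka × Kb = Kw, so Ka = Kw/Kb = 1.0 × 10⁻¹⁴ / 1.33e-07 = 7.52e-08.

K_a = 7.52e-08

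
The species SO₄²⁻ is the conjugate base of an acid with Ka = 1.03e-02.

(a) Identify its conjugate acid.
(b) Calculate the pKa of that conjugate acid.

(a) The conjugate acid is formed by adding one H⁺ to SO₄²⁻, giving HSO₄⁻. (b) pKa = -log(Ka) = -log(1.03e-02) = 1.99.

Conjugate acid: HSO₄⁻; pK_a = 1.99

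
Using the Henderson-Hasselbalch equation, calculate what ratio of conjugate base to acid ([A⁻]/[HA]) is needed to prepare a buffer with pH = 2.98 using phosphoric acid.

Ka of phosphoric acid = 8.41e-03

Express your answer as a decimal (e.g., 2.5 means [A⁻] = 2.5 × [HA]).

pKa = -log(8.41e-03) = 2.0752. pH = pKa + log([A⁻]/[HA]), so log([A⁻]/[HA]) = pH − pKa = 2.98 − 2.0752 = 0.9048. [A⁻]/[HA] = 10^(0.9048) = 8.03

[A⁻]/[HA] = 8.03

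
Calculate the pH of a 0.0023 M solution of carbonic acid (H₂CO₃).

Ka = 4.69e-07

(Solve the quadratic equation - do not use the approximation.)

x² + Ka×x - Ka×C = 0. Using quadratic formula: [H⁺] = 3.2610e-05

pH = 4.49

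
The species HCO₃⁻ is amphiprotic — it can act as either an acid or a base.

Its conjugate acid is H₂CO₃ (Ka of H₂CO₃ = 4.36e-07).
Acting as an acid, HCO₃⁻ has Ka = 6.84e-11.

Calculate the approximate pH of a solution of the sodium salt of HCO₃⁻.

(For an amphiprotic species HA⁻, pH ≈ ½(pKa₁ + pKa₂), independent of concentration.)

pKa₁ = -log(4.36e-07) = 6.36; pKa₂ = -log(6.84e-11) = 10.16. For an amphiprotic species, pH ≈ ½(pKa₁ + pKa₂) = ½(6.36 + 10.16) = 8.26.

pH = 8.26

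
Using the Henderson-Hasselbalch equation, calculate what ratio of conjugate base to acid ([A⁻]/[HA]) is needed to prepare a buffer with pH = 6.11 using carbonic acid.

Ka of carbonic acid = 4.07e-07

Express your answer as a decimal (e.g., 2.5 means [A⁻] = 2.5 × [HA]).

pKa = -log(4.07e-07) = 6.3904. pH = pKa + log([A⁻]/[HA]), so log([A⁻]/[HA]) = pH − pKa = 6.11 − 6.3904 = -0.2804. [A⁻]/[HA] = 10^(-0.2804) = 0.524

[A⁻]/[HA] = 0.524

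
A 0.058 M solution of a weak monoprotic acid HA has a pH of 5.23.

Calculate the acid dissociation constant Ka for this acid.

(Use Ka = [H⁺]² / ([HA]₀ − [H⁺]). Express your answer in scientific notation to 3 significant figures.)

[H⁺] = 10^(−pH) = 10^(−5.23) = 5.888e-06 M. For HA ⇌ H⁺ + A⁻, Ka = [H⁺][A⁻]/[HA] = [H⁺]² / ([HA]₀ − [H⁺]) = (5.888e-06)² / (0.058 − 5.888e-06) = 5.98e-10.

K_a = 5.98e-10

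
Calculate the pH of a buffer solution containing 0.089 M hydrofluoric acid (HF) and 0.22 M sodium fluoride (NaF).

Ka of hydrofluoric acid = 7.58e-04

pKa = -log(7.58e-04) = 3.12. pH = pKa + log([A⁻]/[HA]) = 3.12 + log(0.22/0.089)

pH = 3.51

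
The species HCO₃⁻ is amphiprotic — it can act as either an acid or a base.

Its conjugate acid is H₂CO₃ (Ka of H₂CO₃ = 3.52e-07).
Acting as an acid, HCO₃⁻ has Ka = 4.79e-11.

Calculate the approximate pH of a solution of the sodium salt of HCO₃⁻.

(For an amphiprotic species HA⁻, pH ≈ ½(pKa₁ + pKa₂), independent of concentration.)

pKa₁ = -log(3.52e-07) = 6.45; pKa₂ = -log(4.79e-11) = 10.32. For an amphiprotic species, pH ≈ ½(pKa₁ + pKa₂) = ½(6.45 + 10.32) = 8.39.

pH = 8.39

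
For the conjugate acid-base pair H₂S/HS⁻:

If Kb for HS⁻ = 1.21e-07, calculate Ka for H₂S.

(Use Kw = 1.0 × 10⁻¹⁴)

For a conjugate pair Ka × Kb = Kw, so Ka = Kw/Kb = 1.0 × 10⁻¹⁴ / 1.21e-07 = 8.26e-08.

K_a = 8.26e-08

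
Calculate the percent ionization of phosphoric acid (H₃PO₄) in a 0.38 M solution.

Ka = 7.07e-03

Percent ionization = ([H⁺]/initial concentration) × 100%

Using Ka equilibrium: x² + Ka×x - Ka×C = 0. Solving: [H⁺] = 4.8418e-02. Percent = (4.8418e-02/0.38) × 100

Percent ionization = 12.7%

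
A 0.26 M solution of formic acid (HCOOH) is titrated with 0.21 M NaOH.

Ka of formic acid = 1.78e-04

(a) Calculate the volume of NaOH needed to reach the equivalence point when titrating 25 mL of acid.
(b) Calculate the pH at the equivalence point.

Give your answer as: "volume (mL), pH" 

moles acid = 0.26 × 25/1000 = 0.0065 mol; V_base = moles/0.21 × 1000 = 31.0 mL. At equivalence only the conjugate base is present: [A⁻] = 0.0065/0.056 = 1.1617e-01 M. Kb = Kw/Ka = 5.62e-11; [OH⁻] = √(Kb × [A⁻]) = 2.5547e-06; pOH = 5.59; pH = 14 - pOH = 8.41.

V = 31.0 mL, pH = 8.41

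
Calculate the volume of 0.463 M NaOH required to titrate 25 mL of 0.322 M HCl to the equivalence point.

At equivalence: moles acid = moles base. moles HCl = 0.322 × 25/1000 = 0.00805 mol. V_base = moles / 0.463 × 1000 = 17.4 mL.

V_{base} = 17.4 mL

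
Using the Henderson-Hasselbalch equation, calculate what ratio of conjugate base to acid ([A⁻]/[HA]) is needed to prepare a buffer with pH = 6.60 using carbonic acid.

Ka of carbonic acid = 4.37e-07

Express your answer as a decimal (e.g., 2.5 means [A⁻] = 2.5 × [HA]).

pKa = -log(4.37e-07) = 6.3595. pH = pKa + log([A⁻]/[HA]), so log([A⁻]/[HA]) = pH − pKa = 6.60 − 6.3595 = 0.2405. [A⁻]/[HA] = 10^(0.2405) = 1.74

[A⁻]/[HA] = 1.74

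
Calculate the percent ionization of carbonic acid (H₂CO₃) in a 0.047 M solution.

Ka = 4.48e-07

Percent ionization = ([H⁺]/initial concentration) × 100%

Using Ka equilibrium: x² + Ka×x - Ka×C = 0. Solving: [H⁺] = 1.4488e-04. Percent = (1.4488e-04/0.047) × 100

Percent ionization = 0.308%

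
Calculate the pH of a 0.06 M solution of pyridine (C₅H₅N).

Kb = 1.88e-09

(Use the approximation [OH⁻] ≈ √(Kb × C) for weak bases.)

[OH⁻] = √(Kb × C) = √(1.88e-09 × 0.06) = 1.0621e-05. pOH = 4.97, pH = 14 - pOH

pH = 9.03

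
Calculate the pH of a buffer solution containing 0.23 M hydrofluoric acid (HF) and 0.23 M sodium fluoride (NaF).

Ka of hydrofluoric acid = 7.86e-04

pKa = -log(7.86e-04) = 3.10. pH = pKa + log([A⁻]/[HA]) = 3.10 + log(0.23/0.23)

pH = 3.10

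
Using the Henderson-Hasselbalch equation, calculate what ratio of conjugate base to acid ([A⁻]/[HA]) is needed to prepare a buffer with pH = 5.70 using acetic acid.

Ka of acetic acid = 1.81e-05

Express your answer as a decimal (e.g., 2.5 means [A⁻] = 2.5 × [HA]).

pKa = -log(1.81e-05) = 4.7423. pH = pKa + log([A⁻]/[HA]), so log([A⁻]/[HA]) = pH − pKa = 5.70 − 4.7423 = 0.9577. [A⁻]/[HA] = 10^(0.9577) = 9.07

[A⁻]/[HA] = 9.07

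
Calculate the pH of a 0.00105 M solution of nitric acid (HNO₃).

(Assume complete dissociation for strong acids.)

[H⁺] = 0.00105 M for strong acid. pH = -log[H⁺] = -log(0.00105)

pH = 2.98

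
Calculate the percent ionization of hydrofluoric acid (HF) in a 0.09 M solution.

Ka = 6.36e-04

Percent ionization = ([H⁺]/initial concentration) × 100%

Using Ka equilibrium: x² + Ka×x - Ka×C = 0. Solving: [H⁺] = 7.2544e-03. Percent = (7.2544e-03/0.09) × 100

Percent ionization = 8.06%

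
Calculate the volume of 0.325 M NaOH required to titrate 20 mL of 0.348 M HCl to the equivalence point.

At equivalence: moles acid = moles base. moles HCl = 0.348 × 20/1000 = 0.00696 mol. V_base = moles / 0.325 × 1000 = 21.4 mL.

V_{base} = 21.4 mL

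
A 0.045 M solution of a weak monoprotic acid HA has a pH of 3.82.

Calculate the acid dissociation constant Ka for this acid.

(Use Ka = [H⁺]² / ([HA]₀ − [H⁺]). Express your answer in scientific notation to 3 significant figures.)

[H⁺] = 10^(−pH) = 10^(−3.82) = 1.514e-04 M. For HA ⇌ H⁺ + A⁻, Ka = [H⁺][A⁻]/[HA] = [H⁺]² / ([HA]₀ − [H⁺]) = (1.514e-04)² / (0.045 − 1.514e-04) = 5.11e-07.

K_a = 5.11e-07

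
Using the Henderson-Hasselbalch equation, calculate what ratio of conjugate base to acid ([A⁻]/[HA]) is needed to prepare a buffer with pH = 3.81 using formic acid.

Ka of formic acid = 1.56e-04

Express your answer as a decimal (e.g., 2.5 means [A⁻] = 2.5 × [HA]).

pKa = -log(1.56e-04) = 3.8069. pH = pKa + log([A⁻]/[HA]), so log([A⁻]/[HA]) = pH − pKa = 3.81 − 3.8069 = 0.0031. [A⁻]/[HA] = 10^(0.0031) = 1.01

[A⁻]/[HA] = 1.01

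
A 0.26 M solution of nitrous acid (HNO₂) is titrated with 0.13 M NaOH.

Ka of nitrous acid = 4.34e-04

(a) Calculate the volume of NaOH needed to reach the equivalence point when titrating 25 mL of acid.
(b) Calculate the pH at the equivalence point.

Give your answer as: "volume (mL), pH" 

moles acid = 0.26 × 25/1000 = 0.0065 mol; V_base = moles/0.13 × 1000 = 50.0 mL. At equivalence only the conjugate base is present: [A⁻] = 0.0065/0.075 = 8.6667e-02 M. Kb = Kw/Ka = 2.30e-11; [OH⁻] = √(Kb × [A⁻]) = 1.4131e-06; pOH = 5.85; pH = 14 - pOH = 8.15.

V = 50.0 mL, pH = 8.15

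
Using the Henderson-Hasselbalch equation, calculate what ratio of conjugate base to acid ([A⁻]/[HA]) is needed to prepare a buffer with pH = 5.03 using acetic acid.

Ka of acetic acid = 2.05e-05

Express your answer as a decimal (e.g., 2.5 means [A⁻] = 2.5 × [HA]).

pKa = -log(2.05e-05) = 4.6882. pH = pKa + log([A⁻]/[HA]), so log([A⁻]/[HA]) = pH − pKa = 5.03 − 4.6882 = 0.3418. [A⁻]/[HA] = 10^(0.3418) = 2.20

[A⁻]/[HA] = 2.20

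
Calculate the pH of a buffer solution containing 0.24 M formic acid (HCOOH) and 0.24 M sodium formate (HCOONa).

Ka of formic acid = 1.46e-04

pKa = -log(1.46e-04) = 3.84. pH = pKa + log([A⁻]/[HA]) = 3.84 + log(0.24/0.24)

pH = 3.84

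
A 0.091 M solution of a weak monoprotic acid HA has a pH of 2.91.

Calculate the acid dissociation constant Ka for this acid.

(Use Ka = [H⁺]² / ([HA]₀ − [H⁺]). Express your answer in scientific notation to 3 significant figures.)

[H⁺] = 10^(−pH) = 10^(−2.91) = 1.230e-03 M. For HA ⇌ H⁺ + A⁻, Ka = [H⁺][A⁻]/[HA] = [H⁺]² / ([HA]₀ − [H⁺]) = (1.230e-03)² / (0.091 − 1.230e-03) = 1.69e-05.

K_a = 1.69e-05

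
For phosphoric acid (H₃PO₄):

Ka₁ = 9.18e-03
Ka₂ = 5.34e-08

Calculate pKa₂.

pKa₂ = -log(Ka₂) = -log(5.34e-08) = 7.27.

pK_{a2} = 7.27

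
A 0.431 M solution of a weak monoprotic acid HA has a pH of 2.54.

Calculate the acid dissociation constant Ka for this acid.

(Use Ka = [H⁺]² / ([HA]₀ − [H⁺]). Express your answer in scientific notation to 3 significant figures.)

[H⁺] = 10^(−pH) = 10^(−2.54) = 2.884e-03 M. For HA ⇌ H⁺ + A⁻, Ka = [H⁺][A⁻]/[HA] = [H⁺]² / ([HA]₀ − [H⁺]) = (2.884e-03)² / (0.431 − 2.884e-03) = 1.94e-05.

K_a = 1.94e-05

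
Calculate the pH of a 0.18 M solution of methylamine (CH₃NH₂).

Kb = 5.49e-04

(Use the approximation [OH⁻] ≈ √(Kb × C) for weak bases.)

[OH⁻] = √(Kb × C) = √(5.49e-04 × 0.18) = 9.9408e-03. pOH = 2.00, pH = 14 - pOH

pH = 12.00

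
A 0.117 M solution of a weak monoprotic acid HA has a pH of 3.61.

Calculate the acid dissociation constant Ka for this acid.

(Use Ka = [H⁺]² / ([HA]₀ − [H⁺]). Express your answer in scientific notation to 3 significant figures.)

[H⁺] = 10^(−pH) = 10^(−3.61) = 2.455e-04 M. For HA ⇌ H⁺ + A⁻, Ka = [H⁺][A⁻]/[HA] = [H⁺]² / ([HA]₀ − [H⁺]) = (2.455e-04)² / (0.117 − 2.455e-04) = 5.16e-07.

K_a = 5.16e-07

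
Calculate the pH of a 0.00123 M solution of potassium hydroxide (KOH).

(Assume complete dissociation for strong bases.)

[OH⁻] = 0.00123 M for strong base. pOH = -log[OH⁻] = 2.91, pH = 14 - pOH

pH = 11.09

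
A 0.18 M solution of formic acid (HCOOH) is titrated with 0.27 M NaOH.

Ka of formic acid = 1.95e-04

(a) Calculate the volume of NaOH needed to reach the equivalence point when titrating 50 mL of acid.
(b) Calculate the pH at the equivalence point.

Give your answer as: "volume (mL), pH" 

moles acid = 0.18 × 50/1000 = 0.009 mol; V_base = moles/0.27 × 1000 = 33.3 mL. At equivalence only the conjugate base is present: [A⁻] = 0.009/0.083 = 1.0800e-01 M. Kb = Kw/Ka = 5.13e-11; [OH⁻] = √(Kb × [A⁻]) = 2.3534e-06; pOH = 5.63; pH = 14 - pOH = 8.37.

V = 33.3 mL, pH = 8.37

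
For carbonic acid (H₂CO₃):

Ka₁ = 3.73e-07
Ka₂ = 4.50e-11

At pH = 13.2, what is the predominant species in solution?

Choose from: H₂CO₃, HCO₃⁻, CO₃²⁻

pKa₁ = 6.43, pKa₂ = 10.35. For a polyprotic acid the predominant species crosses at each pKa: below pKa_n the protonated form dominates, above it the deprotonated form does. At pH = 13.2, the predominant species is CO₃²⁻.

CO₃²⁻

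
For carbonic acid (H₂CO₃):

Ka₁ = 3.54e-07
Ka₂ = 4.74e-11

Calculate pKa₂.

pKa₂ = -log(Ka₂) = -log(4.74e-11) = 10.32.

pK_{a2} = 10.32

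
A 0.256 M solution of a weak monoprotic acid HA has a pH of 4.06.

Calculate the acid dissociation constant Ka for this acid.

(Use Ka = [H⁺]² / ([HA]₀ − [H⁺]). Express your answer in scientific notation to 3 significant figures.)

[H⁺] = 10^(−pH) = 10^(−4.06) = 8.710e-05 M. For HA ⇌ H⁺ + A⁻, Ka = [H⁺][A⁻]/[HA] = [H⁺]² / ([HA]₀ − [H⁺]) = (8.710e-05)² / (0.256 − 8.710e-05) = 2.96e-08.

K_a = 2.96e-08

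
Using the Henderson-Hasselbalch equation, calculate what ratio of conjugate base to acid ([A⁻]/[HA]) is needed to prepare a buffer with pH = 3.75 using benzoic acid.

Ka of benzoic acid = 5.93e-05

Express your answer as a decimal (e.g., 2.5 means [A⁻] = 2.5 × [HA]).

pKa = -log(5.93e-05) = 4.2269. pH = pKa + log([A⁻]/[HA]), so log([A⁻]/[HA]) = pH − pKa = 3.75 − 4.2269 = -0.4769. [A⁻]/[HA] = 10^(-0.4769) = 0.333

[A⁻]/[HA] = 0.333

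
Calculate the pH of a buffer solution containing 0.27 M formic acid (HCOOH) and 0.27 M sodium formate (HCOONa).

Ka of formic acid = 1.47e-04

pKa = -log(1.47e-04) = 3.83. pH = pKa + log([A⁻]/[HA]) = 3.83 + log(0.27/0.27)

pH = 3.83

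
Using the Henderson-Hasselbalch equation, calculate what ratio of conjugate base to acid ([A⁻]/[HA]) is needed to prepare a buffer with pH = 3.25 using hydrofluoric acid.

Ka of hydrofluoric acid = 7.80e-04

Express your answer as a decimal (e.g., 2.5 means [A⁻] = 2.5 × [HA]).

pKa = -log(7.80e-04) = 3.1079. pH = pKa + log([A⁻]/[HA]), so log([A⁻]/[HA]) = pH − pKa = 3.25 − 3.1079 = 0.1421. [A⁻]/[HA] = 10^(0.1421) = 1.39

[A⁻]/[HA] = 1.39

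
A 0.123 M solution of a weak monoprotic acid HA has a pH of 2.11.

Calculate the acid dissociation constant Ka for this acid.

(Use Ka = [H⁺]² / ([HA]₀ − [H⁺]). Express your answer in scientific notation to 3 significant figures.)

[H⁺] = 10^(−pH) = 10^(−2.11) = 7.762e-03 M. For HA ⇌ H⁺ + A⁻, Ka = [H⁺][A⁻]/[HA] = [H⁺]² / ([HA]₀ − [H⁺]) = (7.762e-03)² / (0.123 − 7.762e-03) = 5.23e-04.

K_a = 5.23e-04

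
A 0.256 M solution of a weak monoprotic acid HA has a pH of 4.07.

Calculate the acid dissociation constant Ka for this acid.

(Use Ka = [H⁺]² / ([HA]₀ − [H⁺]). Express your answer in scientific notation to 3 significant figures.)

[H⁺] = 10^(−pH) = 10^(−4.07) = 8.511e-05 M. For HA ⇌ H⁺ + A⁻, Ka = [H⁺][A⁻]/[HA] = [H⁺]² / ([HA]₀ − [H⁺]) = (8.511e-05)² / (0.256 − 8.511e-05) = 2.83e-08.

K_a = 2.83e-08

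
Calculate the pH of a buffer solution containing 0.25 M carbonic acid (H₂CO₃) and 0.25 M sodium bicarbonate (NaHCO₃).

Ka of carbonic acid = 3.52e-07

pKa = -log(3.52e-07) = 6.45. pH = pKa + log([A⁻]/[HA]) = 6.45 + log(0.25/0.25)

pH = 6.45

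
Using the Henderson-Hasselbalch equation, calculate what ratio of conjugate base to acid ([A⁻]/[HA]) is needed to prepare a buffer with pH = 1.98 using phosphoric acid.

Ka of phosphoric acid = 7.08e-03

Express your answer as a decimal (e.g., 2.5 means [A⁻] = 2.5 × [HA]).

pKa = -log(7.08e-03) = 2.1500. pH = pKa + log([A⁻]/[HA]), so log([A⁻]/[HA]) = pH − pKa = 1.98 − 2.1500 = -0.1700. [A⁻]/[HA] = 10^(-0.1700) = 0.676

[A⁻]/[HA] = 0.676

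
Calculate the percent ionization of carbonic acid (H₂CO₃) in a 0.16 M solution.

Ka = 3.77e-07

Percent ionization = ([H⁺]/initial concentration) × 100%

Using Ka equilibrium: x² + Ka×x - Ka×C = 0. Solving: [H⁺] = 2.4541e-04. Percent = (2.4541e-04/0.16) × 100

Percent ionization = 0.153%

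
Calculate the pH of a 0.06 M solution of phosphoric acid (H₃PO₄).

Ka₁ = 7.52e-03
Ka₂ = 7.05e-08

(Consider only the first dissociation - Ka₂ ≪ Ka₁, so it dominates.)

First dissociation dominates. From Ka₁ = [H⁺][HA⁻]/[H₂A], x² + Ka₁·x − Ka₁·C = 0 with C = 0.06 M and Ka₁ = 7.52e-03. Solving: [H⁺] = (−Ka₁ + √(Ka₁² + 4·Ka₁·C)) / 2 = 1.7812e-02 M. pH = -log(1.7812e-02) = 1.75.

pH = 1.75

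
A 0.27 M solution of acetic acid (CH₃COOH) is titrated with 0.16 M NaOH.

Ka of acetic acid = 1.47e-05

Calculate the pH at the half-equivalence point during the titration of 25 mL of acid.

At half-equivalence [HA] = [A⁻], so Henderson-Hasselbalch gives pH = pKa = -log(1.47e-05) = 4.83.

pH = pKa = 4.83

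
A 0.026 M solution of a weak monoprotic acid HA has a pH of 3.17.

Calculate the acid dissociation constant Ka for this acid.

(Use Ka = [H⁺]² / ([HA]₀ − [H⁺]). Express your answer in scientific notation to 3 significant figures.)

[H⁺] = 10^(−pH) = 10^(−3.17) = 6.761e-04 M. For HA ⇌ H⁺ + A⁻, Ka = [H⁺][A⁻]/[HA] = [H⁺]² / ([HA]₀ − [H⁺]) = (6.761e-04)² / (0.026 − 6.761e-04) = 1.80e-05.

K_a = 1.80e-05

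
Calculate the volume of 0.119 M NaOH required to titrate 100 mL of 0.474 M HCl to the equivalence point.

At equivalence: moles acid = moles base. moles HCl = 0.474 × 100/1000 = 0.0474 mol. V_base = moles / 0.119 × 1000 = 398.3 mL.

V_{base} = 398.3 mL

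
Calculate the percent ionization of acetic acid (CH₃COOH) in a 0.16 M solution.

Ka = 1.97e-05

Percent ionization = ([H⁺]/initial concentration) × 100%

Using Ka equilibrium: x² + Ka×x - Ka×C = 0. Solving: [H⁺] = 1.7656e-03. Percent = (1.7656e-03/0.16) × 100

Percent ionization = 1.1%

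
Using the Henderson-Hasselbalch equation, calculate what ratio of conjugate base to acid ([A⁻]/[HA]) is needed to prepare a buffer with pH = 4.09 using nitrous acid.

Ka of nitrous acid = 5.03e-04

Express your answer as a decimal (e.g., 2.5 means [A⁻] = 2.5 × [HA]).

pKa = -log(5.03e-04) = 3.2984. pH = pKa + log([A⁻]/[HA]), so log([A⁻]/[HA]) = pH − pKa = 4.09 − 3.2984 = 0.7916. [A⁻]/[HA] = 10^(0.7916) = 6.19

[A⁻]/[HA] = 6.19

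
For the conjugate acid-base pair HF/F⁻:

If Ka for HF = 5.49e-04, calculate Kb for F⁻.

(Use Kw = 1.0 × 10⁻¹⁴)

For a conjugate pair Ka × Kb = Kw, so Kb = Kw/Ka = 1.0 × 10⁻¹⁴ / 5.49e-04 = 1.82e-11.

K_b = 1.82e-11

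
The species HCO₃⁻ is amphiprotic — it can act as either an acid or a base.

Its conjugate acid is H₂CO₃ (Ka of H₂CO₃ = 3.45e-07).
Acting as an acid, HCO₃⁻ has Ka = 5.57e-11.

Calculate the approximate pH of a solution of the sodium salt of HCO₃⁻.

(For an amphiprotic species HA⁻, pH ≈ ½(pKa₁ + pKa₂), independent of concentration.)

pKa₁ = -log(3.45e-07) = 6.46; pKa₂ = -log(5.57e-11) = 10.25. For an amphiprotic species, pH ≈ ½(pKa₁ + pKa₂) = ½(6.46 + 10.25) = 8.36.

pH = 8.36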